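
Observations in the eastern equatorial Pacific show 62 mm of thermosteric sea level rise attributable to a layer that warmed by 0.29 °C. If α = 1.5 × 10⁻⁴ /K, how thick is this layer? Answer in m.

H = Δh/(αΔT) = 0.062 / (1.5×10⁻⁴ × 0.29) ≈ 1425 m

1430 m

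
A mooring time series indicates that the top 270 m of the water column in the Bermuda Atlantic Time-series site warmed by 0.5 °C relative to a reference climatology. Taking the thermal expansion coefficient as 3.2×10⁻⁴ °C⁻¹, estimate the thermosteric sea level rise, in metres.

Δh ≈ 0.0432 m

Δh = αΔT·H = 3.2×10⁻⁴ × 0.5 × 270 = 0.04320 m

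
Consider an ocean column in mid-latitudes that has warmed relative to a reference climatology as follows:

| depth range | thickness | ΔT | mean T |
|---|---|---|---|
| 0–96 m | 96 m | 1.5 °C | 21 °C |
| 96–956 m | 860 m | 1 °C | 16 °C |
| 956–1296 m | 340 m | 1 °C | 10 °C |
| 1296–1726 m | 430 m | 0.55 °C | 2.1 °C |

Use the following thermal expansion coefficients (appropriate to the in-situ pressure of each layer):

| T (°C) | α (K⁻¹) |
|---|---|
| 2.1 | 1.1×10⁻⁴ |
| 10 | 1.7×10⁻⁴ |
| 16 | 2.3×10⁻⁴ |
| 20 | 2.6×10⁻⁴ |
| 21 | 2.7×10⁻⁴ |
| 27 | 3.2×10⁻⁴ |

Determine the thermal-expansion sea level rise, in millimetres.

about 320 mm

Layer 1 at 21 °C → α = 2.7×10⁻⁴ K⁻¹
Layer 2 at 16 °C → α = 2.3×10⁻⁴ K⁻¹
Layer 3 at 10 °C → α = 1.7×10⁻⁴ K⁻¹
Layer 4 at 2.1 °C → α = 1.1×10⁻⁴ K⁻¹
Layer 1: 96 × 2.7×10⁻⁴ × 1.5 = 0.03888 m
96–956 m: 2.3×10⁻⁴ × 1 × 860 = 0.19780 m
956–1296 m: 1 × 340 × 1.7×10⁻⁴ = 0.05780 m
0.55 × 430 × 1.1×10⁻⁴ = 0.026015 m
Δh = 0.03888 + 0.19780 + 0.05780 + 0.026015 = 0.320495 m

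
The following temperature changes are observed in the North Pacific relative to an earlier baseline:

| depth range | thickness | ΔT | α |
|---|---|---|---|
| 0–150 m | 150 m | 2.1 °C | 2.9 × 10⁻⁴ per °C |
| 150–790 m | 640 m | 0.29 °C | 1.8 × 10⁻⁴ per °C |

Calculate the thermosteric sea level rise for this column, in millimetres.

2.1 × 150 × 2.9×10⁻⁴ = 0.09135 m
Layer 2: 640 × 0.29 × 1.8×10⁻⁴ = 0.033408 m
Δh = 0.09135 + 0.033408 = 0.124758 m

125 mm of thermosteric rise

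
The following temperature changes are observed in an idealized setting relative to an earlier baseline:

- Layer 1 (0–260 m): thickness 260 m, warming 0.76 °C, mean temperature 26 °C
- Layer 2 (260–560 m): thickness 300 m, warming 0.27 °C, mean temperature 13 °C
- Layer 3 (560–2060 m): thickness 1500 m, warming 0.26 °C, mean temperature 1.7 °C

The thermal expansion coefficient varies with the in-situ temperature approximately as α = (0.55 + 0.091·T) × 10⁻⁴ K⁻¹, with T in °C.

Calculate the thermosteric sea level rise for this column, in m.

Layer 1: α = (0.55 + 0.091×26)×10⁻⁴ = 2.916×10⁻⁴ K⁻¹
Layer 2: α = (0.55 + 0.091×13)×10⁻⁴ = 1.733×10⁻⁴ K⁻¹
Layer 3: α = (0.55 + 0.091×1.7)×10⁻⁴ = 0.7047×10⁻⁴ K⁻¹
0–260 m: 0.76 × 2.916×10⁻⁴ × 260 = 0.05762016 m
1.733×10⁻⁴ × 0.27 × 300 = 0.0140373 m
0.7047×10⁻⁴ × 0.26 × 1500 = 0.0274833 m
Δh = 0.05762016 + 0.0140373 + 0.0274833 = 0.09914076 m ≈ 0.0991 m

0.0991 m of thermosteric rise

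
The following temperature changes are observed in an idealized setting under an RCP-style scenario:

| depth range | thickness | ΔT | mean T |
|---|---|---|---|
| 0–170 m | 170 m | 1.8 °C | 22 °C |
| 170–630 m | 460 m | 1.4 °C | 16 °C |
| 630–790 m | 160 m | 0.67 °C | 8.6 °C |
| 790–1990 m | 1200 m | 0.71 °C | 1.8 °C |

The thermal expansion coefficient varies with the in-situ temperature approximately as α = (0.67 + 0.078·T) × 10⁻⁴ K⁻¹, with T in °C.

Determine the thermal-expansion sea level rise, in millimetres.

Δh ≈ 280 mm

Layer 1: α = (0.67 + 0.078×22)×10⁻⁴ = 2.386×10⁻⁴ K⁻¹
Layer 2: α = (0.67 + 0.078×16)×10⁻⁴ = 1.918×10⁻⁴ K⁻¹
Layer 3: α = (0.67 + 0.078×8.6)×10⁻⁴ = 1.3408×10⁻⁴ K⁻¹
Layer 4: α = (0.67 + 0.078×1.8)×10⁻⁴ = 0.8104×10⁻⁴ K⁻¹
Layer 1: 170 × 2.386×10⁻⁴ × 1.8 = 0.0730116 m
170–630 m: 460 × 1.918×10⁻⁴ × 1.4 = 0.1235192 m
630–790 m: 0.67 × 160 × 1.3408×10⁻⁴ = 0.014373376 m
0.8104×10⁻⁴ × 1200 × 0.71 = 0.06904608 m
Δh = 0.0730116 + 0.1235192 + 0.014373376 + 0.06904608 = 0.279950256 m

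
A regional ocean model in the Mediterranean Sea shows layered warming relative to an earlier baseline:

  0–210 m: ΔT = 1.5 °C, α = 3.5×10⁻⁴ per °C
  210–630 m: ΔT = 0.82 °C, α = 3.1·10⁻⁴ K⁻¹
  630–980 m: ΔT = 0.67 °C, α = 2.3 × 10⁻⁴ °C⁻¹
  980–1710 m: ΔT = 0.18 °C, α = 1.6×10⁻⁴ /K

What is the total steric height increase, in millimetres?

0–210 m: 210 × 1.5 × 3.5×10⁻⁴ = 0.11025 m
420 × 0.82 × 3.1×10⁻⁴ = 0.106764 m
Layer 3: 350 × 0.67 × 2.3×10⁻⁴ = 0.053935 m
980–1710 m: 1.6×10⁻⁴ × 0.18 × 730 = 0.021024 m
Δh = 0.11025 + 0.106764 + 0.053935 + 0.021024 = 0.291973 m

Δh = 292 mm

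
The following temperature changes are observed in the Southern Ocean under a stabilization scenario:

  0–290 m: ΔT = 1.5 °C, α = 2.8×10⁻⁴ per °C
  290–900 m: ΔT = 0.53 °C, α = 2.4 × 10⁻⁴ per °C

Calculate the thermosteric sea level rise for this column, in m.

0.20 m of thermosteric rise

Layer 1: 2.8×10⁻⁴ × 1.5 × 290 = 0.12180 m
290–900 m: 2.4×10⁻⁴ × 610 × 0.53 = 0.077592 m
Δh = 0.12180 + 0.077592 = 0.199392 m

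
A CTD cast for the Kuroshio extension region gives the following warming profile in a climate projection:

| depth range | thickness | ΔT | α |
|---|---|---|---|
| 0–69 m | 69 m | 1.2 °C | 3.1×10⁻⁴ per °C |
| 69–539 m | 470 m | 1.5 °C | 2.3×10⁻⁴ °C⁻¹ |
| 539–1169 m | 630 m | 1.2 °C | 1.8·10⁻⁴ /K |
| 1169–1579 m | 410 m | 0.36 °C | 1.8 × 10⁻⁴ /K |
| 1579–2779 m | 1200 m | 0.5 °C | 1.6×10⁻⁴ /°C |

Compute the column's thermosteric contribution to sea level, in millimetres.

Δh ≈ 446 mm

Layer 1: 69 × 3.1×10⁻⁴ × 1.2 = 0.025668 m
1.5 × 470 × 2.3×10⁻⁴ = 0.16215 m
Layer 3: 630 × 1.8×10⁻⁴ × 1.2 = 0.13608 m
0.36 × 410 × 1.8×10⁻⁴ = 0.026568 m
Layer 5: 0.5 × 1200 × 1.6×10⁻⁴ = 0.09600 m
Δh = 0.025668 + 0.16215 + 0.13608 + 0.026568 + 0.09600 = 0.446466 m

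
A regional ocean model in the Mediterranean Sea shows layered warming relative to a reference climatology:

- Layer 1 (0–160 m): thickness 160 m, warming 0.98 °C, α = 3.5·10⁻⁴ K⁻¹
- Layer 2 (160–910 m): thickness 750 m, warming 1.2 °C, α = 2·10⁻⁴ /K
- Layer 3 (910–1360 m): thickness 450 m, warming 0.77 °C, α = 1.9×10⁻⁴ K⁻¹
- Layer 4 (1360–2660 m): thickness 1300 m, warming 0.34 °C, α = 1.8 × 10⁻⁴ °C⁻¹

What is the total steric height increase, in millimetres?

about 380 mm

Layer 1: 3.5×10⁻⁴ × 0.98 × 160 = 0.05488 m
Layer 2: 1.2 × 750 × 2×10⁻⁴ = 0.18000 m
910–1360 m: 450 × 0.77 × 1.9×10⁻⁴ = 0.065835 m
Layer 4: 1300 × 1.8×10⁻⁴ × 0.34 = 0.07956 m
Δh = 0.05488 + 0.18000 + 0.065835 + 0.07956 = 0.380275 m ≈ 380 mm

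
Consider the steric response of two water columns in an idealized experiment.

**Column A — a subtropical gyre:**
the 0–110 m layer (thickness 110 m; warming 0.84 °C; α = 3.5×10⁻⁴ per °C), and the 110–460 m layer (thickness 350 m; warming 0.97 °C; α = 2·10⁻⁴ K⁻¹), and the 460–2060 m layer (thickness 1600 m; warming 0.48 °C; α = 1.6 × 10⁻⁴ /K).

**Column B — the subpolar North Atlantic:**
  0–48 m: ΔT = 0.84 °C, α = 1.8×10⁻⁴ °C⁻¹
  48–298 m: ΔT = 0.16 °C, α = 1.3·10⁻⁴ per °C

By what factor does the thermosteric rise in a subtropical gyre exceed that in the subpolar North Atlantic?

18

A 0–110 m: 110 × 3.5×10⁻⁴ × 0.84 = 0.03234 m
A 2×10⁻⁴ × 0.97 × 350 = 0.06790 m
A Layer 3: 0.48 × 1600 × 1.6×10⁻⁴ = 0.12288 m
A total: 0.22312 m
B Layer 1: 0.84 × 1.8×10⁻⁴ × 48 = 0.0072576 m
B Layer 2: 0.16 × 250 × 1.3×10⁻⁴ = 0.00520 m
B total: 0.0124576 m
Ratio: 0.22312 / 0.0124576 ≈ 17.91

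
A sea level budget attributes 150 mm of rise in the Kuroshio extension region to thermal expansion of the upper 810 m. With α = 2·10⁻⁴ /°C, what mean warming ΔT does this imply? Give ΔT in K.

about 0.926 K

ΔT = Δh/(αH) = 0.15 / (2×10⁻⁴ × 810) ≈ 0.9259 K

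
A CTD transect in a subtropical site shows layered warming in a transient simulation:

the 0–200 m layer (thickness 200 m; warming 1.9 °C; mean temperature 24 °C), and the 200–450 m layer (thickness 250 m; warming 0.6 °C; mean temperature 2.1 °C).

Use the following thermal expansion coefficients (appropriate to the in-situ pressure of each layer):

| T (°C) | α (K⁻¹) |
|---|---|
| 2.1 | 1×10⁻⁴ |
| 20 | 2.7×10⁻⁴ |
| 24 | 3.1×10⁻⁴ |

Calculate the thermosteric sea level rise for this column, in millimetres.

Layer 1 at 24 °C → α = 3.1×10⁻⁴ K⁻¹
Layer 2 at 2.1 °C → α = 1×10⁻⁴ K⁻¹
3.1×10⁻⁴ × 200 × 1.9 = 0.11780 m
Layer 2: 0.6 × 250 × 1×10⁻⁴ = 0.01500 m
Δh = 0.11780 + 0.01500 = 0.13280 m ≈ 130 mm

130 mm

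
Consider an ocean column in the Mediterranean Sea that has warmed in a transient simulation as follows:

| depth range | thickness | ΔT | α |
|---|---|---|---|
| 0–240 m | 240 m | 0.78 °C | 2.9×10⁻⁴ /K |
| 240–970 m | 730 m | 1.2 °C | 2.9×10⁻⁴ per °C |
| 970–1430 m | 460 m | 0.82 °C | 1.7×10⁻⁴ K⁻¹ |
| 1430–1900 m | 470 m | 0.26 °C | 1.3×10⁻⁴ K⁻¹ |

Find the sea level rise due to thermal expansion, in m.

about 0.388 m

0–240 m: 240 × 2.9×10⁻⁴ × 0.78 = 0.054288 m
240–970 m: 1.2 × 730 × 2.9×10⁻⁴ = 0.25404 m
970–1430 m: 0.82 × 460 × 1.7×10⁻⁴ = 0.064124 m
Layer 4: 0.26 × 1.3×10⁻⁴ × 470 = 0.015886 m
Δh = 0.054288 + 0.25404 + 0.064124 + 0.015886 = 0.388338 m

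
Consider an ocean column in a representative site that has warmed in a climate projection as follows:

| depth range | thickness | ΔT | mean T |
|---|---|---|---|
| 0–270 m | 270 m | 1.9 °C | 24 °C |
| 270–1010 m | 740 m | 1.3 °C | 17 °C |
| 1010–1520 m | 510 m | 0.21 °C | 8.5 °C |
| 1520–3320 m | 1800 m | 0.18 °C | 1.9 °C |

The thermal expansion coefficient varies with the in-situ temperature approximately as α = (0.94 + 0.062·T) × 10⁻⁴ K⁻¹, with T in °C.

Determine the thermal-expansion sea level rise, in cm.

Layer 1: α = (0.94 + 0.062×24)×10⁻⁴ = 2.428×10⁻⁴ K⁻¹
Layer 2: α = (0.94 + 0.062×17)×10⁻⁴ = 1.994×10⁻⁴ K⁻¹
Layer 3: α = (0.94 + 0.062×8.5)×10⁻⁴ = 1.467×10⁻⁴ K⁻¹
Layer 4: α = (0.94 + 0.062×1.9)×10⁻⁴ = 1.0578×10⁻⁴ K⁻¹
0–270 m: 2.428×10⁻⁴ × 1.9 × 270 = 0.1245564 m
Layer 2: 1.3 × 1.994×10⁻⁴ × 740 = 0.1918228 m
Layer 3: 0.21 × 1.467×10⁻⁴ × 510 = 0.01571157 m
0.18 × 1800 × 1.0578×10⁻⁴ = 0.03427272 m
Δh = 0.1245564 + 0.1918228 + 0.01571157 + 0.03427272 = 0.36636349 m

37 cm of thermosteric rise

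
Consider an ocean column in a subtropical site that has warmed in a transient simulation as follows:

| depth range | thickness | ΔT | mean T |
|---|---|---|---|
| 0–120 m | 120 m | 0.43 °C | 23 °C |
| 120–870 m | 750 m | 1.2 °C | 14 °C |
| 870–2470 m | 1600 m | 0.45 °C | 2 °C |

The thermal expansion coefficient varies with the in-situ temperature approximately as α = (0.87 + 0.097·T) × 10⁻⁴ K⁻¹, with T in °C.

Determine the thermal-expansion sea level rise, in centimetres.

29.3 cm of thermosteric rise

Layer 1: α = (0.87 + 0.097×23)×10⁻⁴ = 3.101×10⁻⁴ K⁻¹
Layer 2: α = (0.87 + 0.097×14)×10⁻⁴ = 2.228×10⁻⁴ K⁻¹
Layer 3: α = (0.87 + 0.097×2)×10⁻⁴ = 1.064×10⁻⁴ K⁻¹
0–120 m: 120 × 0.43 × 3.101×10⁻⁴ = 0.01600116 m
750 × 2.228×10⁻⁴ × 1.2 = 0.20052 m
Layer 3: 1.064×10⁻⁴ × 0.45 × 1600 = 0.076608 m
Δh = 0.01600116 + 0.20052 + 0.076608 = 0.29312916 m ≈ 29.3 cm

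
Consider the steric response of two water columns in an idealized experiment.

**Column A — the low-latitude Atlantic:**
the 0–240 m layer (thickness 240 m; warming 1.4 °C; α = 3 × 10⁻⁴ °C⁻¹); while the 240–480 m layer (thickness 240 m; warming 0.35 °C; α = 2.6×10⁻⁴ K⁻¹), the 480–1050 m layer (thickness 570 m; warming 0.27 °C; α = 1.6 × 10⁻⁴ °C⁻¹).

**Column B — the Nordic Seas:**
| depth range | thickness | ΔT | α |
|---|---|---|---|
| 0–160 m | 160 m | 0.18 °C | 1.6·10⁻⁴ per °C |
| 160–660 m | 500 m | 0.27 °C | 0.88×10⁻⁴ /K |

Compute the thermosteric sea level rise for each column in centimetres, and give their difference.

Δh_A ≈ 15 cm, Δh_B ≈ 1.6 cm; difference ≈ 13 cm

A 3×10⁻⁴ × 240 × 1.4 = 0.10080 m
A 240–480 m: 240 × 0.35 × 2.6×10⁻⁴ = 0.02184 m
A 480–1050 m: 1.6×10⁻⁴ × 570 × 0.27 = 0.024624 m
A total: 0.147264 m
B Layer 1: 160 × 0.18 × 1.6×10⁻⁴ = 0.004608 m
B 500 × 0.27 × 0.88×10⁻⁴ = 0.01188 m
B total: 0.016488 m
Difference: 0.147264 − 0.016488 = 0.130776 m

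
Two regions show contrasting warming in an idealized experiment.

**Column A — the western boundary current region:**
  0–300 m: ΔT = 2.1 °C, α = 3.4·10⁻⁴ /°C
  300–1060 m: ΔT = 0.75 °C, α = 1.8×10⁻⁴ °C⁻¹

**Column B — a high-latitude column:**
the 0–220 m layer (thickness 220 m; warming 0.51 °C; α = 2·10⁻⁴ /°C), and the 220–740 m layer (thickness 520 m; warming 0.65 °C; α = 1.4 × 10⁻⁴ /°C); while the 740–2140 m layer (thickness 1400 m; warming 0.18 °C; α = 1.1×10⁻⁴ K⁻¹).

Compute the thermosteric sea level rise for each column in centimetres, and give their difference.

Δh_A ≈ 32 cm, Δh_B ≈ 9.7 cm; difference ≈ 22 cm

A Layer 1: 3.4×10⁻⁴ × 2.1 × 300 = 0.21420 m
A Layer 2: 0.75 × 760 × 1.8×10⁻⁴ = 0.10260 m
A total: 0.31680 m
B Layer 1: 2×10⁻⁴ × 0.51 × 220 = 0.02244 m
B Layer 2: 0.65 × 1.4×10⁻⁴ × 520 = 0.04732 m
B 1.1×10⁻⁴ × 1400 × 0.18 = 0.02772 m
B total: 0.09748 m
Difference: 0.31680 − 0.09748 = 0.21932 m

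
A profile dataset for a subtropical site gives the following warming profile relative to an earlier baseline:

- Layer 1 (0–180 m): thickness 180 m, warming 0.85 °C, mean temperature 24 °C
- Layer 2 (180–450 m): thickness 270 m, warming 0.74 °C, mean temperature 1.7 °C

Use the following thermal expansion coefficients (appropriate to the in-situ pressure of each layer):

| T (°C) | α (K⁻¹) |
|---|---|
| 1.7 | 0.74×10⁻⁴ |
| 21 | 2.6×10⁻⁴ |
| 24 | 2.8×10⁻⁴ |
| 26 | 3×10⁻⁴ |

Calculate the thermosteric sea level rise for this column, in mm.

57.6 mm of thermosteric rise

Layer 1 at 24 °C → α = 2.8×10⁻⁴ K⁻¹
Layer 2 at 1.7 °C → α = 0.74×10⁻⁴ K⁻¹
Layer 1: 2.8×10⁻⁴ × 0.85 × 180 = 0.04284 m
180–450 m: 0.74×10⁻⁴ × 0.74 × 270 = 0.0147852 m
Δh = 0.04284 + 0.0147852 = 0.0576252 m ≈ 57.6 mm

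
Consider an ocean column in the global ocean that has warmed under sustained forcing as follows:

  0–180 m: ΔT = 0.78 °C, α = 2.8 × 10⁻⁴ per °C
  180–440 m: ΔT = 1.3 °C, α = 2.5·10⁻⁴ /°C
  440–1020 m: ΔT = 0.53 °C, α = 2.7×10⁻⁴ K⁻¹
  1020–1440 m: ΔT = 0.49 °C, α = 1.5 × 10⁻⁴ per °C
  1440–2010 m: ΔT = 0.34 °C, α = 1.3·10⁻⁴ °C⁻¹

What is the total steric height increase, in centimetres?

about 26 cm

2.8×10⁻⁴ × 180 × 0.78 = 0.039312 m
1.3 × 2.5×10⁻⁴ × 260 = 0.08450 m
440–1020 m: 580 × 0.53 × 2.7×10⁻⁴ = 0.082998 m
420 × 0.49 × 1.5×10⁻⁴ = 0.03087 m
0.34 × 570 × 1.3×10⁻⁴ = 0.025194 m
Δh = 0.039312 + 0.08450 + 0.082998 + 0.03087 + 0.025194 = 0.262874 m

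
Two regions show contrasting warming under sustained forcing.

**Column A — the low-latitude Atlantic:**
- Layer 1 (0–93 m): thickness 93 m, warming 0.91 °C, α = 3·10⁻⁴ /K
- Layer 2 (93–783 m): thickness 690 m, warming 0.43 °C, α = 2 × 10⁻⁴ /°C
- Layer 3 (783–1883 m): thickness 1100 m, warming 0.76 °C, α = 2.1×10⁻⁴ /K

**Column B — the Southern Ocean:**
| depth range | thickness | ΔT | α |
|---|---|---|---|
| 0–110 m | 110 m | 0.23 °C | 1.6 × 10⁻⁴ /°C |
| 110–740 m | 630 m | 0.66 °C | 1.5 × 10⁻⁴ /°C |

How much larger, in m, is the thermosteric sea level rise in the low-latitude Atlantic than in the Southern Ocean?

A Layer 1: 0.91 × 3×10⁻⁴ × 93 = 0.025389 m
A Layer 2: 2×10⁻⁴ × 690 × 0.43 = 0.05934 m
A 1100 × 0.76 × 2.1×10⁻⁴ = 0.17556 m
A total: 0.260289 m
B 0.23 × 110 × 1.6×10⁻⁴ = 0.004048 m
B 630 × 1.5×10⁻⁴ × 0.66 = 0.06237 m
B total: 0.066418 m
Difference: 0.260289 − 0.066418 = 0.193871 m

0.19 m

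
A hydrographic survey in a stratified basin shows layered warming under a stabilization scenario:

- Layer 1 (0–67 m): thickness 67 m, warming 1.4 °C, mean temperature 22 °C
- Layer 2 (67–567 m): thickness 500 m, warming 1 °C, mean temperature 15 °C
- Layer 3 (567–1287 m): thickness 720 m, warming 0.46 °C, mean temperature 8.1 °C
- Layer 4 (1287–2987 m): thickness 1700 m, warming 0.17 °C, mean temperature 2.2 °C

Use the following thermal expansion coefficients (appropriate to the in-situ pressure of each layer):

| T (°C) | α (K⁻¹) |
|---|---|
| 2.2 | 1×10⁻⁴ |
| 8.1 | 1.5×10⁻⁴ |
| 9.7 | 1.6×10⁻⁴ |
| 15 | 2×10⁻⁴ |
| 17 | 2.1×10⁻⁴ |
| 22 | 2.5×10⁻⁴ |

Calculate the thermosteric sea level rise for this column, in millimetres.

Δh = 202 mm

Layer 1 at 22 °C → α = 2.5×10⁻⁴ K⁻¹
Layer 2 at 15 °C → α = 2×10⁻⁴ K⁻¹
Layer 3 at 8.1 °C → α = 1.5×10⁻⁴ K⁻¹
Layer 4 at 2.2 °C → α = 1×10⁻⁴ K⁻¹
0–67 m: 1.4 × 2.5×10⁻⁴ × 67 = 0.02345 m
67–567 m: 1 × 2×10⁻⁴ × 500 = 0.10000 m
Layer 3: 720 × 1.5×10⁻⁴ × 0.46 = 0.04968 m
Layer 4: 0.17 × 1×10⁻⁴ × 1700 = 0.02890 m
Δh = 0.02345 + 0.10000 + 0.04968 + 0.02890 = 0.20203 m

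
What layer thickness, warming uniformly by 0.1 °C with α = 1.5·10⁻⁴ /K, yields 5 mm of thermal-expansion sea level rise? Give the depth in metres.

H = Δh/(αΔT) = 0.005 / (1.5×10⁻⁴ × 0.1) ≈ 333.3 m

330 m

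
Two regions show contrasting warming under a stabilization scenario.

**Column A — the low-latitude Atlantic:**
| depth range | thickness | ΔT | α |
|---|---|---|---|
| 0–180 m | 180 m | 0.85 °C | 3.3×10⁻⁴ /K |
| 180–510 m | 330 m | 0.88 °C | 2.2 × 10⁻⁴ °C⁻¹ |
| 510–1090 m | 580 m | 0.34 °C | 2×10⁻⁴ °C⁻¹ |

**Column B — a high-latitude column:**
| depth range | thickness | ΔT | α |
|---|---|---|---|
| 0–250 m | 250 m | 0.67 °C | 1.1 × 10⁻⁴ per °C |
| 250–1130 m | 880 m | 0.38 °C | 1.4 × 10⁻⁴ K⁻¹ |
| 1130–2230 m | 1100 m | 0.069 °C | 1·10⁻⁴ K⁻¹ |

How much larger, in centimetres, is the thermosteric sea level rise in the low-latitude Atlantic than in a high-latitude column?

A 0–180 m: 0.85 × 180 × 3.3×10⁻⁴ = 0.05049 m
A Layer 2: 2.2×10⁻⁴ × 0.88 × 330 = 0.063888 m
A Layer 3: 0.34 × 580 × 2×10⁻⁴ = 0.03944 m
A total: 0.153818 m
B 250 × 1.1×10⁻⁴ × 0.67 = 0.018425 m
B 250–1130 m: 0.38 × 880 × 1.4×10⁻⁴ = 0.046816 m
B Layer 3: 1×10⁻⁴ × 1100 × 0.069 = 0.00759 m
B total: 0.072831 m
Difference: 0.153818 − 0.072831 = 0.080987 m

Δh_A − Δh_B ≈ 8.1 cm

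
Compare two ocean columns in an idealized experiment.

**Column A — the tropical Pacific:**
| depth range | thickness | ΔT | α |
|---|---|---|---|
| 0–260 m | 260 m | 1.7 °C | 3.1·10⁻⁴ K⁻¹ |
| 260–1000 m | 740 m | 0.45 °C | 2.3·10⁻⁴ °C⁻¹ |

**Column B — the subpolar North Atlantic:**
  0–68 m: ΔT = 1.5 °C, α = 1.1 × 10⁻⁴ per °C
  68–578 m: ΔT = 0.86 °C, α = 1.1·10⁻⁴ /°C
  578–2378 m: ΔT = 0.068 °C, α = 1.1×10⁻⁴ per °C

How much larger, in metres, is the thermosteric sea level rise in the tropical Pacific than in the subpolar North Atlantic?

0.14 m larger

A Layer 1: 3.1×10⁻⁴ × 1.7 × 260 = 0.13702 m
A Layer 2: 0.45 × 2.3×10⁻⁴ × 740 = 0.07659 m
A total: 0.21361 m
B Layer 1: 1.1×10⁻⁴ × 68 × 1.5 = 0.01122 m
B Layer 2: 510 × 1.1×10⁻⁴ × 0.86 = 0.048246 m
B Layer 3: 0.068 × 1800 × 1.1×10⁻⁴ = 0.013464 m
B total: 0.07293 m
Difference: 0.21361 − 0.07293 = 0.14068 m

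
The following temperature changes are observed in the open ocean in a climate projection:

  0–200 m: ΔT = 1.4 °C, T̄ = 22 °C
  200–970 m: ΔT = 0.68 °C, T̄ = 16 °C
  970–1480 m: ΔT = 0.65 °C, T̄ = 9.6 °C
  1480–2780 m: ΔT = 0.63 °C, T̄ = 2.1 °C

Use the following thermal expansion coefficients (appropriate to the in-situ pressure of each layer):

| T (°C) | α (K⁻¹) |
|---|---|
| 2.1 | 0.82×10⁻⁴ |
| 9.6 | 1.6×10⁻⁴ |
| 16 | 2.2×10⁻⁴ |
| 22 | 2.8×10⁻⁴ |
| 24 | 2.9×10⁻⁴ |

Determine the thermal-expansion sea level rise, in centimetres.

Layer 1 at 22 °C → α = 2.8×10⁻⁴ K⁻¹
Layer 2 at 16 °C → α = 2.2×10⁻⁴ K⁻¹
Layer 3 at 9.6 °C → α = 1.6×10⁻⁴ K⁻¹
Layer 4 at 2.1 °C → α = 0.82×10⁻⁴ K⁻¹
2.8×10⁻⁴ × 200 × 1.4 = 0.07840 m
200–970 m: 0.68 × 770 × 2.2×10⁻⁴ = 0.115192 m
Layer 3: 0.65 × 510 × 1.6×10⁻⁴ = 0.05304 m
Layer 4: 0.82×10⁻⁴ × 1300 × 0.63 = 0.067158 m
Δh = 0.07840 + 0.115192 + 0.05304 + 0.067158 = 0.31379 m

about 31 cm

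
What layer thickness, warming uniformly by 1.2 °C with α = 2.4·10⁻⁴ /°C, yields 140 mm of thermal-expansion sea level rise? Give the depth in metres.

H ≈ 486 m

H = Δh/(αΔT) = 0.14 / (2.4×10⁻⁴ × 1.2) ≈ 486.1 m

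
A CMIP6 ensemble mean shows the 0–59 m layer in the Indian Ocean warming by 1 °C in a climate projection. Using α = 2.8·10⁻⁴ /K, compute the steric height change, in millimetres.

Δh ≈ 17 mm

Δh = αΔT·H = 2.8×10⁻⁴ × 1 × 59 = 0.01652 m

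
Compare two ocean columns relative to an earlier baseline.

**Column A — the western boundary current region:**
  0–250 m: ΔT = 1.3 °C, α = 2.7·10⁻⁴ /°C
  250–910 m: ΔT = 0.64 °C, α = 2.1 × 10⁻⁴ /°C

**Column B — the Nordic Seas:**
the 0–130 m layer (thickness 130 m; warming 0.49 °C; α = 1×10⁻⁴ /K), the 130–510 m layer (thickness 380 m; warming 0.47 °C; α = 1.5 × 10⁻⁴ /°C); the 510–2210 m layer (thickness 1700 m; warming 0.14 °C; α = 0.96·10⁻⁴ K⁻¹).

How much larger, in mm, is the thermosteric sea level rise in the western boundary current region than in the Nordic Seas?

120 mm

A Layer 1: 250 × 2.7×10⁻⁴ × 1.3 = 0.08775 m
A 0.64 × 660 × 2.1×10⁻⁴ = 0.088704 m
A total: 0.176454 m
B 0–130 m: 1×10⁻⁴ × 0.49 × 130 = 0.00637 m
B 130–510 m: 1.5×10⁻⁴ × 0.47 × 380 = 0.02679 m
B 510–2210 m: 0.96×10⁻⁴ × 1700 × 0.14 = 0.022848 m
B total: 0.056008 m
Difference: 0.176454 − 0.056008 = 0.120446 m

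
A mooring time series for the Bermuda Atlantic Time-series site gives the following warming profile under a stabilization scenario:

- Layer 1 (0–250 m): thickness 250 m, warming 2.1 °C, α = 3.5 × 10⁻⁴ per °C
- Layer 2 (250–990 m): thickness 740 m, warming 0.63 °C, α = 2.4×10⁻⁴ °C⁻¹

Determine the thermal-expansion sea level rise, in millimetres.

Layer 1: 250 × 2.1 × 3.5×10⁻⁴ = 0.18375 m
Layer 2: 0.63 × 740 × 2.4×10⁻⁴ = 0.111888 m
Δh = 0.18375 + 0.111888 = 0.295638 m

296 mm of thermosteric rise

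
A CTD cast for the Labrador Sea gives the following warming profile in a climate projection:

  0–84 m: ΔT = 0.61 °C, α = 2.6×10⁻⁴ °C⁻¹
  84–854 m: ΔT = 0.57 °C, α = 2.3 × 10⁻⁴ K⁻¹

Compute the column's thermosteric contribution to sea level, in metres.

Δh = 0.114 m

0.61 × 2.6×10⁻⁴ × 84 = 0.0133224 m
Layer 2: 770 × 2.3×10⁻⁴ × 0.57 = 0.100947 m
Δh = 0.0133224 + 0.100947 = 0.1142694 m ≈ 0.114 m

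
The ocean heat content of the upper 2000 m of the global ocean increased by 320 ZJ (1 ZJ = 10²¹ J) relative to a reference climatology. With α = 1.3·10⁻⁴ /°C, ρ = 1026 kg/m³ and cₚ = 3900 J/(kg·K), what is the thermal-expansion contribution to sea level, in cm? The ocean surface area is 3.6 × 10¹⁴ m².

Per unit area: Q = 320×10²¹ / (3.6×10¹⁴) ≈ 8.889×10⁸ J/m²
Δh = αQ/(ρcₚ) = 1.3×10⁻⁴ × 8.889×10⁸ / (1026 × 3900) ≈ 0.028879 m

2.9 cm of thermosteric rise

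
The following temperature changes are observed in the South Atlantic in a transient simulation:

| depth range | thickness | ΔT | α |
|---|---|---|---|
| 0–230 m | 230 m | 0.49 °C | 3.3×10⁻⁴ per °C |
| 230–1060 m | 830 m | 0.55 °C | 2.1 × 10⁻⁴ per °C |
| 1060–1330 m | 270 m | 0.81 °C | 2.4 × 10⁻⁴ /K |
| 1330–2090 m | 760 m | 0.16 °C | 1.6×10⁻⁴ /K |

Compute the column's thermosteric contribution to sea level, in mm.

about 210 mm

0–230 m: 230 × 3.3×10⁻⁴ × 0.49 = 0.037191 m
2.1×10⁻⁴ × 0.55 × 830 = 0.095865 m
0.81 × 2.4×10⁻⁴ × 270 = 0.052488 m
0.16 × 1.6×10⁻⁴ × 760 = 0.019456 m
Δh = 0.037191 + 0.095865 + 0.052488 + 0.019456 = 0.20500 m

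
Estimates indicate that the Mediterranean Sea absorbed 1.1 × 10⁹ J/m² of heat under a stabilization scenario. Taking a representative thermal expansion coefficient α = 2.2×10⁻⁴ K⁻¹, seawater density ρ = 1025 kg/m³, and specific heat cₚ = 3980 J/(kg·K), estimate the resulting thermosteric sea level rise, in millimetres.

Δh = αQ/(ρcₚ) = 2.2×10⁻⁴ × 1.1×10⁹ / (1025 × 3980) ≈ 0.059321 m

59.3 mm of thermosteric rise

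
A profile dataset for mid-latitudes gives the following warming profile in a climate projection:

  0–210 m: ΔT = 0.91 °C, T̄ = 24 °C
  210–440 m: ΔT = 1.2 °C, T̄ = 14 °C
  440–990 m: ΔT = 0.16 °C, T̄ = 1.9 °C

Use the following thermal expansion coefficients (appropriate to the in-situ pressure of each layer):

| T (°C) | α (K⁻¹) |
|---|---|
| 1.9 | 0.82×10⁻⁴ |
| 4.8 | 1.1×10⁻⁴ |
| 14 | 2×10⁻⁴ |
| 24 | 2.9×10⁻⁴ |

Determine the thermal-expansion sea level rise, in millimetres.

about 120 mm

Layer 1 at 24 °C → α = 2.9×10⁻⁴ K⁻¹
Layer 2 at 14 °C → α = 2×10⁻⁴ K⁻¹
Layer 3 at 1.9 °C → α = 0.82×10⁻⁴ K⁻¹
0.91 × 2.9×10⁻⁴ × 210 = 0.055419 m
Layer 2: 2×10⁻⁴ × 1.2 × 230 = 0.05520 m
Layer 3: 0.16 × 0.82×10⁻⁴ × 550 = 0.007216 m
Δh = 0.055419 + 0.05520 + 0.007216 = 0.117835 m ≈ 120 mm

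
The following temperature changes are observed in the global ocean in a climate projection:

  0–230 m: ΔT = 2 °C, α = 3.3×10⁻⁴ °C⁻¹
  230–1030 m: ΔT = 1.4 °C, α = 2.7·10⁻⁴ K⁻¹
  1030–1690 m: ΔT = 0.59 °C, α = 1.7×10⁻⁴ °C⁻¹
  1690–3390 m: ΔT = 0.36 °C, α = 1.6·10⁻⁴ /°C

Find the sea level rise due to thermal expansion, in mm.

620 mm

230 × 3.3×10⁻⁴ × 2 = 0.15180 m
230–1030 m: 800 × 2.7×10⁻⁴ × 1.4 = 0.30240 m
1030–1690 m: 1.7×10⁻⁴ × 660 × 0.59 = 0.066198 m
1690–3390 m: 1.6×10⁻⁴ × 1700 × 0.36 = 0.09792 m
Δh = 0.15180 + 0.30240 + 0.066198 + 0.09792 = 0.618318 m ≈ 620 mm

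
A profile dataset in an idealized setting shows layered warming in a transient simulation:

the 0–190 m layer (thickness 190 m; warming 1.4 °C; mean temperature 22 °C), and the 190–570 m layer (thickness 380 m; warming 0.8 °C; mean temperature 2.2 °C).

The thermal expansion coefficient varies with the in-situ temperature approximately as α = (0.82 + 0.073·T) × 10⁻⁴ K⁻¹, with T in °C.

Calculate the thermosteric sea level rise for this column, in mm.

Layer 1: α = (0.82 + 0.073×22)×10⁻⁴ = 2.426×10⁻⁴ K⁻¹
Layer 2: α = (0.82 + 0.073×2.2)×10⁻⁴ = 0.9806×10⁻⁴ K⁻¹
1.4 × 2.426×10⁻⁴ × 190 = 0.0645316 m
Layer 2: 380 × 0.9806×10⁻⁴ × 0.8 = 0.02981024 m
Δh = 0.0645316 + 0.02981024 = 0.09434184 m

Δh ≈ 94 mm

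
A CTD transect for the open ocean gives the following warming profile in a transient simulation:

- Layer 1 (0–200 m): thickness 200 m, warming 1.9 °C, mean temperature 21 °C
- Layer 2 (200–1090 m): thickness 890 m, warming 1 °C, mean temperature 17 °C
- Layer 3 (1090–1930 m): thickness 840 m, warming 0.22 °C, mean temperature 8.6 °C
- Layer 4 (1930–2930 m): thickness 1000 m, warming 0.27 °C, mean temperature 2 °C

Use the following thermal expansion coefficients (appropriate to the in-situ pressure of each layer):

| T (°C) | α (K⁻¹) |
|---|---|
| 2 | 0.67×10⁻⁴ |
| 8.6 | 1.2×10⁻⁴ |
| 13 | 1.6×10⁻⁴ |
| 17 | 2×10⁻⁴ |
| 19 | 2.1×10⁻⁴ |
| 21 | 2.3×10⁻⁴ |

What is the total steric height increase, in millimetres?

Layer 1 at 21 °C → α = 2.3×10⁻⁴ K⁻¹
Layer 2 at 17 °C → α = 2×10⁻⁴ K⁻¹
Layer 3 at 8.6 °C → α = 1.2×10⁻⁴ K⁻¹
Layer 4 at 2 °C → α = 0.67×10⁻⁴ K⁻¹
Layer 1: 1.9 × 2.3×10⁻⁴ × 200 = 0.08740 m
Layer 2: 2×10⁻⁴ × 1 × 890 = 0.17800 m
840 × 1.2×10⁻⁴ × 0.22 = 0.022176 m
1930–2930 m: 0.27 × 0.67×10⁻⁴ × 1000 = 0.01809 m
Δh = 0.08740 + 0.17800 + 0.022176 + 0.01809 = 0.305666 m

Δh = 310 mm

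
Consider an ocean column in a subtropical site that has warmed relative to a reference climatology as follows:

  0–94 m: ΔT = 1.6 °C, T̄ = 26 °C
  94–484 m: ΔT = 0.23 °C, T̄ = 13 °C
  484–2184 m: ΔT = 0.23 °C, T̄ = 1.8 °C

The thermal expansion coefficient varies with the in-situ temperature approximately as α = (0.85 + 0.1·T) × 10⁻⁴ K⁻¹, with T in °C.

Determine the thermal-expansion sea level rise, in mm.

Layer 1: α = (0.85 + 0.1×26)×10⁻⁴ = 3.45×10⁻⁴ K⁻¹
Layer 2: α = (0.85 + 0.1×13)×10⁻⁴ = 2.15×10⁻⁴ K⁻¹
Layer 3: α = (0.85 + 0.1×1.8)×10⁻⁴ = 1.03×10⁻⁴ K⁻¹
0–94 m: 3.45×10⁻⁴ × 94 × 1.6 = 0.051888 m
390 × 0.23 × 2.15×10⁻⁴ = 0.0192855 m
484–2184 m: 1.03×10⁻⁴ × 0.23 × 1700 = 0.040273 m
Δh = 0.051888 + 0.0192855 + 0.040273 = 0.1114465 m ≈ 110 mm

Δh = 110 mm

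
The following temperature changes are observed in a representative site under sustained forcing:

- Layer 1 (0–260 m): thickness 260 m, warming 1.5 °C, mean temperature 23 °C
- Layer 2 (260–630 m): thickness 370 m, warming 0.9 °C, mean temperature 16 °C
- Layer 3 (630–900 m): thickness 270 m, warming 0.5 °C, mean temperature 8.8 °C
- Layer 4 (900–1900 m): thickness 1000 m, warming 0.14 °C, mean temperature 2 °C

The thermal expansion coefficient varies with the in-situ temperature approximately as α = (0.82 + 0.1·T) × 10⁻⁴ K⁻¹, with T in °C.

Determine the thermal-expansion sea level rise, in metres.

Layer 1: α = (0.82 + 0.1×23)×10⁻⁴ = 3.12×10⁻⁴ K⁻¹
Layer 2: α = (0.82 + 0.1×16)×10⁻⁴ = 2.42×10⁻⁴ K⁻¹
Layer 3: α = (0.82 + 0.1×8.8)×10⁻⁴ = 1.7×10⁻⁴ K⁻¹
Layer 4: α = (0.82 + 0.1×2)×10⁻⁴ = 1.02×10⁻⁴ K⁻¹
3.12×10⁻⁴ × 1.5 × 260 = 0.12168 m
Layer 2: 0.9 × 2.42×10⁻⁴ × 370 = 0.080586 m
270 × 0.5 × 1.7×10⁻⁴ = 0.02295 m
900–1900 m: 1.02×10⁻⁴ × 1000 × 0.14 = 0.01428 m
Δh = 0.12168 + 0.080586 + 0.02295 + 0.01428 = 0.239496 m ≈ 0.239 m

about 0.239 m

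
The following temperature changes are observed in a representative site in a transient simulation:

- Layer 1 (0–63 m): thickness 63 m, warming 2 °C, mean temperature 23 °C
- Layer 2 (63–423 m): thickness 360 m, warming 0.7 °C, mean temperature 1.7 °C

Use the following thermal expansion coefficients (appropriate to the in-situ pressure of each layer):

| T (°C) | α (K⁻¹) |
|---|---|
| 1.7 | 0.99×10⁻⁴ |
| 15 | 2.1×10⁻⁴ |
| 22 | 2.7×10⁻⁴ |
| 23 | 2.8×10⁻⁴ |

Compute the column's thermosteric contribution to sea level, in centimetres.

Δh = 6.0 cm

Layer 1 at 23 °C → α = 2.8×10⁻⁴ K⁻¹
Layer 2 at 1.7 °C → α = 0.99×10⁻⁴ K⁻¹
63 × 2.8×10⁻⁴ × 2 = 0.03528 m
360 × 0.99×10⁻⁴ × 0.7 = 0.024948 m
Δh = 0.03528 + 0.024948 = 0.060228 m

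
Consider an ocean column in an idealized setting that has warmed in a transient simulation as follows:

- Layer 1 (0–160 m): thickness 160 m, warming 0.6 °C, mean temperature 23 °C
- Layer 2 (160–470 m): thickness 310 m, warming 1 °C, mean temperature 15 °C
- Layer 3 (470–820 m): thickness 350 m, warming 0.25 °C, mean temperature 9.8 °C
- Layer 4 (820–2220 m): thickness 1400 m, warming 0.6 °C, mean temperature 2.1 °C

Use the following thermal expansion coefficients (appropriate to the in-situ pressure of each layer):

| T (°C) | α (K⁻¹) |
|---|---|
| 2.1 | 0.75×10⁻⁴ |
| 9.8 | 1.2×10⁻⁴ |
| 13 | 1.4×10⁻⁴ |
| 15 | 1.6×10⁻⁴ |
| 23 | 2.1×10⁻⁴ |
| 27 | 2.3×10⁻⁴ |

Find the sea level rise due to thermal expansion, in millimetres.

Layer 1 at 23 °C → α = 2.1×10⁻⁴ K⁻¹
Layer 2 at 15 °C → α = 1.6×10⁻⁴ K⁻¹
Layer 3 at 9.8 °C → α = 1.2×10⁻⁴ K⁻¹
Layer 4 at 2.1 °C → α = 0.75×10⁻⁴ K⁻¹
0.6 × 160 × 2.1×10⁻⁴ = 0.02016 m
Layer 2: 1.6×10⁻⁴ × 310 × 1 = 0.04960 m
Layer 3: 350 × 1.2×10⁻⁴ × 0.25 = 0.01050 m
0.75×10⁻⁴ × 0.6 × 1400 = 0.06300 m
Δh = 0.02016 + 0.04960 + 0.01050 + 0.06300 = 0.14326 m

about 143 mm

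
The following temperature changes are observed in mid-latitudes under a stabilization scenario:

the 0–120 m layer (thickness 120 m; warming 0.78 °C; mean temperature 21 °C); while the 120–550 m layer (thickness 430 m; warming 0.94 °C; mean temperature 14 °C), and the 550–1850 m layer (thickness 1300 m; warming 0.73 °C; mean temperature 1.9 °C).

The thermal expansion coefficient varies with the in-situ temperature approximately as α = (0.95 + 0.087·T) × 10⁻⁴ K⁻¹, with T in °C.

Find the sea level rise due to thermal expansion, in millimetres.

Layer 1: α = (0.95 + 0.087×21)×10⁻⁴ = 2.777×10⁻⁴ K⁻¹
Layer 2: α = (0.95 + 0.087×14)×10⁻⁴ = 2.168×10⁻⁴ K⁻¹
Layer 3: α = (0.95 + 0.087×1.9)×10⁻⁴ = 1.1153×10⁻⁴ K⁻¹
0–120 m: 0.78 × 120 × 2.777×10⁻⁴ = 0.02599272 m
0.94 × 2.168×10⁻⁴ × 430 = 0.08763056 m
0.73 × 1.1153×10⁻⁴ × 1300 = 0.10584197 m
Δh = 0.02599272 + 0.08763056 + 0.10584197 = 0.21946525 m

Δh ≈ 219 mm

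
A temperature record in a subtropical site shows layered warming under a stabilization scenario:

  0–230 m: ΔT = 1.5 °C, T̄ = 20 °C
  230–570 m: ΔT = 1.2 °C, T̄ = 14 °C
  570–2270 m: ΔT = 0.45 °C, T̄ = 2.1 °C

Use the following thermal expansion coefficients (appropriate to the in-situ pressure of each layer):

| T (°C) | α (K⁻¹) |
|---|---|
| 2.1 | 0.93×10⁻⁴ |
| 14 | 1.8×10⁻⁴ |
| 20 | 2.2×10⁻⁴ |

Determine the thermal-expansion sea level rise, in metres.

Layer 1 at 20 °C → α = 2.2×10⁻⁴ K⁻¹
Layer 2 at 14 °C → α = 1.8×10⁻⁴ K⁻¹
Layer 3 at 2.1 °C → α = 0.93×10⁻⁴ K⁻¹
Layer 1: 1.5 × 230 × 2.2×10⁻⁴ = 0.07590 m
230–570 m: 1.8×10⁻⁴ × 1.2 × 340 = 0.07344 m
0.45 × 0.93×10⁻⁴ × 1700 = 0.071145 m
Δh = 0.07590 + 0.07344 + 0.071145 = 0.220485 m ≈ 0.220 m

0.220 m of thermosteric rise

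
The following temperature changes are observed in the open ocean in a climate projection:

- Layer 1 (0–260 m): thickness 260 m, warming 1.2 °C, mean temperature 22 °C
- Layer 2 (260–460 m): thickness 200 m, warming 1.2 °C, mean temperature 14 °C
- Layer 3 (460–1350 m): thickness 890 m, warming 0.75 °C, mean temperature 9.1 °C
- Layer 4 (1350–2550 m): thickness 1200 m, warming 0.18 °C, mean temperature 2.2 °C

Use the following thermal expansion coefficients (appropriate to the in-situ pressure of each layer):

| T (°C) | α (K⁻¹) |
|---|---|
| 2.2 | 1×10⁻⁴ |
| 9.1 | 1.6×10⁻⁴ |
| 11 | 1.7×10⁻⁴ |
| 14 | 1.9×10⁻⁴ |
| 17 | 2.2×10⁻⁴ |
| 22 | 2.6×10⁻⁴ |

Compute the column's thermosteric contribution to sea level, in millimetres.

Layer 1 at 22 °C → α = 2.6×10⁻⁴ K⁻¹
Layer 2 at 14 °C → α = 1.9×10⁻⁴ K⁻¹
Layer 3 at 9.1 °C → α = 1.6×10⁻⁴ K⁻¹
Layer 4 at 2.2 °C → α = 1×10⁻⁴ K⁻¹
Layer 1: 2.6×10⁻⁴ × 260 × 1.2 = 0.08112 m
260–460 m: 1.2 × 1.9×10⁻⁴ × 200 = 0.04560 m
Layer 3: 0.75 × 1.6×10⁻⁴ × 890 = 0.10680 m
Layer 4: 1×10⁻⁴ × 0.18 × 1200 = 0.02160 m
Δh = 0.08112 + 0.04560 + 0.10680 + 0.02160 = 0.25512 m

Δh ≈ 255 mm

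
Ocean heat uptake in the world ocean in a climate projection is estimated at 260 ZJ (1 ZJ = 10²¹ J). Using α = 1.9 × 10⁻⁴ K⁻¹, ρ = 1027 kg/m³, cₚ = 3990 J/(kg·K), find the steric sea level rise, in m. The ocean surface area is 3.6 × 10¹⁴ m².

Δh ≈ 0.0335 m

Per unit area: Q = 260×10²¹ / (3.6×10¹⁴) ≈ 7.222×10⁸ J/m²
Δh = αQ/(ρcₚ) = 1.9×10⁻⁴ × 7.222×10⁸ / (1027 × 3990) ≈ 0.033486 m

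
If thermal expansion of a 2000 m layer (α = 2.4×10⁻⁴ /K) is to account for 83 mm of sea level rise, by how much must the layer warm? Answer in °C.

about 0.173 °C

ΔT = Δh/(αH) = 0.083 / (2.4×10⁻⁴ × 2000) ≈ 0.1729 °C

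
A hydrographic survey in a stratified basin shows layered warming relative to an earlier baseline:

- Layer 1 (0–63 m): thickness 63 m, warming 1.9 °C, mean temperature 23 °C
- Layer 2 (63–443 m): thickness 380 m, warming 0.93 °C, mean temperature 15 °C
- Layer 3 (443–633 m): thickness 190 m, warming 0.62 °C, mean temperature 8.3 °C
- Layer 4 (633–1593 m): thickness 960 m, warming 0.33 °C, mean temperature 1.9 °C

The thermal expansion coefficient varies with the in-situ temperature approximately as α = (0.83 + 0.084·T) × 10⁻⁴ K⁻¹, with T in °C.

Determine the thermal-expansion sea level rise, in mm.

Δh = 156 mm

Layer 1: α = (0.83 + 0.084×23)×10⁻⁴ = 2.762×10⁻⁴ K⁻¹
Layer 2: α = (0.83 + 0.084×15)×10⁻⁴ = 2.09×10⁻⁴ K⁻¹
Layer 3: α = (0.83 + 0.084×8.3)×10⁻⁴ = 1.5272×10⁻⁴ K⁻¹
Layer 4: α = (0.83 + 0.084×1.9)×10⁻⁴ = 0.9896×10⁻⁴ K⁻¹
2.762×10⁻⁴ × 1.9 × 63 = 0.03306114 m
380 × 0.93 × 2.09×10⁻⁴ = 0.0738606 m
0.62 × 190 × 1.5272×10⁻⁴ = 0.017990416 m
Layer 4: 0.9896×10⁻⁴ × 0.33 × 960 = 0.031350528 m
Δh = 0.03306114 + 0.0738606 + 0.017990416 + 0.031350528 = 0.156262684 m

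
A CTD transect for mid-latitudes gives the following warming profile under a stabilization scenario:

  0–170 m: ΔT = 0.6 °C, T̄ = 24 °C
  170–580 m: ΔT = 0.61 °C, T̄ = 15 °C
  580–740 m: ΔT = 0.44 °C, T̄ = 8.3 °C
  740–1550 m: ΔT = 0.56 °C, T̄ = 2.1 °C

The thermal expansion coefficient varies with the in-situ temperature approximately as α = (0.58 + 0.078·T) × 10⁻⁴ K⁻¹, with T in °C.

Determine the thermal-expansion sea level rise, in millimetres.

about 110 mm

Layer 1: α = (0.58 + 0.078×24)×10⁻⁴ = 2.452×10⁻⁴ K⁻¹
Layer 2: α = (0.58 + 0.078×15)×10⁻⁴ = 1.75×10⁻⁴ K⁻¹
Layer 3: α = (0.58 + 0.078×8.3)×10⁻⁴ = 1.2274×10⁻⁴ K⁻¹
Layer 4: α = (0.58 + 0.078×2.1)×10⁻⁴ = 0.7438×10⁻⁴ K⁻¹
0–170 m: 0.6 × 170 × 2.452×10⁻⁴ = 0.0250104 m
170–580 m: 1.75×10⁻⁴ × 0.61 × 410 = 0.0437675 m
580–740 m: 160 × 1.2274×10⁻⁴ × 0.44 = 0.008640896 m
0.7438×10⁻⁴ × 0.56 × 810 = 0.033738768 m
Δh = 0.0250104 + 0.0437675 + 0.008640896 + 0.033738768 = 0.111157564 m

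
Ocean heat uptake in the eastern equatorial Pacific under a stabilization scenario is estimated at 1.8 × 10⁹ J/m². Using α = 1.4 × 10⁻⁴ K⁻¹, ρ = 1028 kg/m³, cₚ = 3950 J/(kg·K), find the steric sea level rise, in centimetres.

6.21 cm

Δh = αQ/(ρcₚ) = 1.4×10⁻⁴ × 1.8×10⁹ / (1028 × 3950) ≈ 0.06206 m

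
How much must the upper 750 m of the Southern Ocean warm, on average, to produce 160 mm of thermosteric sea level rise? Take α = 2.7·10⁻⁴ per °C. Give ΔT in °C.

ΔT = Δh/(αH) = 0.16 / (2.7×10⁻⁴ × 750) ≈ 0.7901 °C

about 0.790 °C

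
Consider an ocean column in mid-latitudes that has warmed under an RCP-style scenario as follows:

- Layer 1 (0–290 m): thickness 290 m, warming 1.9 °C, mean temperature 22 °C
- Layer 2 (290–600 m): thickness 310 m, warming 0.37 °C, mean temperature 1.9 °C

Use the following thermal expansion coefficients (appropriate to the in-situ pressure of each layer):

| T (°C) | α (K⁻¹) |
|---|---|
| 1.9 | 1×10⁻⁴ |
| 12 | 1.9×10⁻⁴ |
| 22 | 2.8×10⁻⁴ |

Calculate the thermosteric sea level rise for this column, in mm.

Δh ≈ 166 mm

Layer 1 at 22 °C → α = 2.8×10⁻⁴ K⁻¹
Layer 2 at 1.9 °C → α = 1×10⁻⁴ K⁻¹
Layer 1: 290 × 2.8×10⁻⁴ × 1.9 = 0.15428 m
290–600 m: 1×10⁻⁴ × 310 × 0.37 = 0.01147 m
Δh = 0.15428 + 0.01147 = 0.16575 m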